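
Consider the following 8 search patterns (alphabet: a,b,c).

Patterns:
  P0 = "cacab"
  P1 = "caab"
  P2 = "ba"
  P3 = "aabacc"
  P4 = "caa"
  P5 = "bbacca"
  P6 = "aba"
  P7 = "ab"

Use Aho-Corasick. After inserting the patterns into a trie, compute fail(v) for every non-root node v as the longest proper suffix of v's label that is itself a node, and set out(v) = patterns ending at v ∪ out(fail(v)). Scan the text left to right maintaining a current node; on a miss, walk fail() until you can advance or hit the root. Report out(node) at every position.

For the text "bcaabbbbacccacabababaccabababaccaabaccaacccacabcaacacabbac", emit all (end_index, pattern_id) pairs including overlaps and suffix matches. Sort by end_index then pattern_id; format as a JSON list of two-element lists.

Build automaton:
Trie (insert patterns):
  n0 'ε': a→10 b→8 c→1
  n1 'c': a→2
  n2 'ca': a→6 c→3
  n3 'cac': a→4
  n4 'caca': b→5
  n5 'cacab': ·  [P0 ends]
  n6 'caa': b→7  [P4 ends]
  n7 'caab': ·  [P1 ends]
  n8 'b': a→9 b→16
  n9 'ba': ·  [P2 ends]
  n10 'a': a→11 b→21
  n11 'aa': b→12
  n12 'aab': a→13
  n13 'aaba': c→14
  n14 'aabac': c→15
  n15 'aabacc': ·  [P3 ends]
  n16 'bb': a→17
  n17 'bba': c→18
  n18 'bbac': c→19
  n19 'bbacc': a→20
  n20 'bbacca': ·  [P5 ends]
  n21 'ab': a→22  [P7 ends]
  n22 'aba': ·  [P6 ends]

BFS fail/out derivation:
  n1('c'): parent n0 fail=0; on 'c' 0 → fail=0;  out ∅∪∅=∅
  n8('b'): parent n0 fail=0; on 'b' 0 → fail=0;  out ∅∪∅=∅
  n10('a'): parent n0 fail=0; on 'a' 0 → fail=0;  out ∅∪∅=∅
  n2('ca'): parent n1 fail=0; on 'a' 0 → fail=10;  out ∅∪∅=∅
  n9('ba'): parent n8 fail=0; on 'a' 0 → fail=10;  out {2}∪∅={2}
  n11('aa'): parent n10 fail=0; on 'a' 0 → fail=10;  out ∅∪∅=∅
  n16('bb'): parent n8 fail=0; on 'b' 0 → fail=8;  out ∅∪∅=∅
  n21('ab'): parent n10 fail=0; on 'b' 0 → fail=8;  out {7}∪∅={7}
  n3('cac'): parent n2 fail=10; on 'c' 10→0 → fail=1;  out ∅∪∅=∅
  n6('caa'): parent n2 fail=10; on 'a' 10 → fail=11;  out {4}∪∅={4}
  n12('aab'): parent n11 fail=10; on 'b' 10 → fail=21;  out ∅∪{7}={7}
  n17('bba'): parent n16 fail=8; on 'a' 8 → fail=9;  out ∅∪{2}={2}
  n22('aba'): parent n21 fail=8; on 'a' 8 → fail=9;  out {6}∪{2}={2,6}
  n4('caca'): parent n3 fail=1; on 'a' 1 → fail=2;  out ∅∪∅=∅
  n7('caab'): parent n6 fail=11; on 'b' 11 → fail=12;  out {1}∪{7}={1,7}
  n13('aaba'): parent n12 fail=21; on 'a' 21 → fail=22;  out ∅∪{2,6}={2,6}
  n18('bbac'): parent n17 fail=9; on 'c' 9→10→0 → fail=1;  out ∅∪∅=∅
  n5('cacab'): parent n4 fail=2; on 'b' 2→10 → fail=21;  out {0}∪{7}={0,7}
  n14('aabac'): parent n13 fail=22; on 'c' 22→9→10→0 → fail=1;  out ∅∪∅=∅
  n19('bbacc'): parent n18 fail=1; on 'c' 1→0 → fail=1;  out ∅∪∅=∅
  n15('aabacc'): parent n14 fail=1; on 'c' 1→0 → fail=1;  out {3}∪∅={3}
  n20('bbacca'): parent n19 fail=1; on 'a' 1 → fail=2;  out {5}∪∅={5}

Text stream:
pos 0 'b': at 8
pos 1 'c': at 1 ·f
pos 2 'a': at 2
pos 3 'a': at 6  → match P4@[1:3]
pos 4 'b': at 7  → match P1@[1:4],P7@[3:4]
pos 5 'b': at 16 ·f
pos 6 'b': at 16 ·f
pos 7 'b': at 16 ·f
pos 8 'a': at 17  → match P2@[7:8]
pos 9 'c': at 18
pos 10 'c': at 19
pos 11 'c': at 1 ·f
pos 12 'a': at 2
pos 13 'c': at 3
pos 14 'a': at 4
pos 15 'b': at 5  → match P0@[11:15],P7@[14:15]
pos 16 'a': at 22 ·f  → match P2@[15:16],P6@[14:16]
pos 17 'b': at 21 ·f  → match P7@[16:17]
pos 18 'a': at 22  → match P2@[17:18],P6@[16:18]
pos 19 'b': at 21 ·f  → match P7@[18:19]
pos 20 'a': at 22  → match P2@[19:20],P6@[18:20]
pos 21 'c': at 1 ·f
pos 22 'c': at 1 ·f
pos 23 'a': at 2
pos 24 'b': at 21 ·f  → match P7@[23:24]
pos 25 'a': at 22  → match P2@[24:25],P6@[23:25]
pos 26 'b': at 21 ·f  → match P7@[25:26]
pos 27 'a': at 22  → match P2@[26:27],P6@[25:27]
pos 28 'b': at 21 ·f  → match P7@[27:28]
pos 29 'a': at 22  → match P2@[28:29],P6@[27:29]
pos 30 'c': at 1 ·f
pos 31 'c': at 1 ·f
pos 32 'a': at 2
pos 33 'a': at 6  → match P4@[31:33]
pos 34 'b': at 7  → match P1@[31:34],P7@[33:34]
pos 35 'a': at 13 ·f  → match P2@[34:35],P6@[33:35]
pos 36 'c': at 14
pos 37 'c': at 15  → match P3@[32:37]
pos 38 'a': at 2 ·f
pos 39 'a': at 6  → match P4@[37:39]
pos 40 'c': at 1 ·f
pos 41 'c': at 1 ·f
pos 42 'c': at 1 ·f
pos 43 'a': at 2
pos 44 'c': at 3
pos 45 'a': at 4
pos 46 'b': at 5  → match P0@[42:46],P7@[45:46]
pos 47 'c': at 1 ·f
pos 48 'a': at 2
pos 49 'a': at 6  → match P4@[47:49]
pos 50 'c': at 1 ·f
pos 51 'a': at 2
pos 52 'c': at 3
pos 53 'a': at 4
pos 54 'b': at 5  → match P0@[50:54],P7@[53:54]
pos 55 'b': at 16 ·f
pos 56 'a': at 17  → match P2@[55:56]
pos 57 'c': at 18

All matches (sorted): [[3,4],[4,1],[4,7],[8,2],[15,0],[15,7],[16,2],[16,6],[17,7],[18,2],[18,6],[19,7],[20,2],[20,6],[24,7],[25,2],[25,6],[26,7],[27,2],[27,6],[28,7],[29,2],[29,6],[33,4],[34,1],[34,7],[35,2],[35,6],[37,3],[39,4],[46,0],[46,7],[49,4],[54,0],[54,7],[56,2]]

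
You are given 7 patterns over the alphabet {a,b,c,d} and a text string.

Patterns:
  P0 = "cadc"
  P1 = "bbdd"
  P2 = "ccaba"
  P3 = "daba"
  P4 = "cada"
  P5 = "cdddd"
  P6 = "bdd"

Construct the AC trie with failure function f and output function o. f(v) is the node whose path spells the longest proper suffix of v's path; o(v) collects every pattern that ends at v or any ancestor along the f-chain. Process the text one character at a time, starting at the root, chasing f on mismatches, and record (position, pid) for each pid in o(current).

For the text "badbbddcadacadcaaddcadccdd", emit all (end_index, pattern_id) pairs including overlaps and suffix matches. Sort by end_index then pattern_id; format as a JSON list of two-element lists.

Build automaton:
Trie nodes:
  n0 'ε': b→5 c→1 d→13
  n1 'c': a→2 c→9 d→18
  n2 'ca': d→3
  n3 'cad': a→17 c→4
  n4 'cadc': ·  [P0 ends]
  n5 'b': b→6 d→22
  n6 'bb': d→7
  n7 'bbd': d→8
  n8 'bbdd': ·  [P1 ends]
  n9 'cc': a→10
  n10 'cca': b→11
  n11 'ccab': a→12
  n12 'ccaba': ·  [P2 ends]
  n13 'd': a→14
  n14 'da': b→15
  n15 'dab': a→16
  n16 'daba': ·  [P3 ends]
  n17 'cada': ·  [P4 ends]
  n18 'cd': d→19
  n19 'cdd': d→20
  n20 'cddd': d→21
  n21 'cdddd': ·  [P5 ends]
  n22 'bd': d→23
  n23 'bdd': ·  [P6 ends]

BFS fail/out derivation:
  fail(1) 'c': from fail(0)=0 chase 'c': 0 ⇒ 0;  out=∅∪out(0)=∅
  fail(5) 'b': from fail(0)=0 chase 'b': 0 ⇒ 0;  out=∅∪out(0)=∅
  fail(13) 'd': from fail(0)=0 chase 'd': 0 ⇒ 0;  out=∅∪out(0)=∅
  fail(2) 'ca': from fail(1)=0 chase 'a': 0 ⇒ 0;  out=∅∪out(0)=∅
  fail(6) 'bb': from fail(5)=0 chase 'b': 0 ⇒ 5;  out=∅∪out(5)=∅
  fail(9) 'cc': from fail(1)=0 chase 'c': 0 ⇒ 1;  out=∅∪out(1)=∅
  fail(14) 'da': from fail(13)=0 chase 'a': 0 ⇒ 0;  out=∅∪out(0)=∅
  fail(18) 'cd': from fail(1)=0 chase 'd': 0 ⇒ 13;  out=∅∪out(13)=∅
  fail(22) 'bd': from fail(5)=0 chase 'd': 0 ⇒ 13;  out=∅∪out(13)=∅
  fail(3) 'cad': from fail(2)=0 chase 'd': 0 ⇒ 13;  out=∅∪out(13)=∅
  fail(7) 'bbd': from fail(6)=5 chase 'd': 5 ⇒ 22;  out=∅∪out(22)=∅
  fail(10) 'cca': from fail(9)=1 chase 'a': 1 ⇒ 2;  out=∅∪out(2)=∅
  fail(15) 'dab': from fail(14)=0 chase 'b': 0 ⇒ 5;  out=∅∪out(5)=∅
  fail(19) 'cdd': from fail(18)=13 chase 'd': 13→0 ⇒ 13;  out=∅∪out(13)=∅
  fail(23) 'bdd': from fail(22)=13 chase 'd': 13→0 ⇒ 13;  out={6}∪out(13)={6}
  fail(4) 'cadc': from fail(3)=13 chase 'c': 13→0 ⇒ 1;  out={0}∪out(1)={0}
  fail(8) 'bbdd': from fail(7)=22 chase 'd': 22 ⇒ 23;  out={1}∪out(23)={1,6}
  fail(11) 'ccab': from fail(10)=2 chase 'b': 2→0 ⇒ 5;  out=∅∪out(5)=∅
  fail(16) 'daba': from fail(15)=5 chase 'a': 5→0 ⇒ 0;  out={3}∪out(0)={3}
  fail(17) 'cada': from fail(3)=13 chase 'a': 13 ⇒ 14;  out={4}∪out(14)={4}
  fail(20) 'cddd': from fail(19)=13 chase 'd': 13→0 ⇒ 13;  out=∅∪out(13)=∅
  fail(12) 'ccaba': from fail(11)=5 chase 'a': 5→0 ⇒ 0;  out={2}∪out(0)={2}
  fail(21) 'cdddd': from fail(20)=13 chase 'd': 13→0 ⇒ 13;  out={5}∪out(13)={5}

Scan:
i=0 'b': node 0→5
i=1 'a': node 5→0 ·f
i=2 'd': node 0→13
i=3 'b': node 13→5 ·f
i=4 'b': node 5→6
i=5 'd': node 6→7
i=6 'd': node 7→8  → match P1@[3:6],P6@[4:6]
i=7 'c': node 8→1 ·f
i=8 'a': node 1→2
i=9 'd': node 2→3
i=10 'a': node 3→17  → match P4@[7:10]
i=11 'c': node 17→1 ·f
i=12 'a': node 1→2
i=13 'd': node 2→3
i=14 'c': node 3→4  → match P0@[11:14]
i=15 'a': node 4→2 ·f
i=16 'a': node 2→0 ·f
i=17 'd': node 0→13
i=18 'd': node 13→13 ·f
i=19 'c': node 13→1 ·f
i=20 'a': node 1→2
i=21 'd': node 2→3
i=22 'c': node 3→4  → match P0@[19:22]
i=23 'c': node 4→9 ·f
i=24 'd': node 9→18 ·f
i=25 'd': node 18→19

Result: [[6,1],[6,6],[10,4],[14,0],[22,0]]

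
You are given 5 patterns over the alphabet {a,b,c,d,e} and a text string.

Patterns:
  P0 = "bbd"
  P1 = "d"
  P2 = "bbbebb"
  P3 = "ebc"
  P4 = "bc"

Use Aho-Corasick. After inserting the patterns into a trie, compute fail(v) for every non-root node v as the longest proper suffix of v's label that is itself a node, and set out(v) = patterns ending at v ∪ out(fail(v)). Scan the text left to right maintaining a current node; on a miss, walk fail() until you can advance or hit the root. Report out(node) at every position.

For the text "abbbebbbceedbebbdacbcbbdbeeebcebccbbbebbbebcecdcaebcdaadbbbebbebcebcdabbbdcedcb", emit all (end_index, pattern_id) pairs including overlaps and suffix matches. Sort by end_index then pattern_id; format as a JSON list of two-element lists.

Build:
Trie (insert patterns):
  n0 'ε': b→1 d→4 e→9
  n1 'b': b→2 c→12
  n2 'bb': b→5 d→3
  n3 'bbd': ·  [P0 ends]
  n4 'd': ·  [P1 ends]
  n5 'bbb': e→6
  n6 'bbbe': b→7
  n7 'bbbeb': b→8
  n8 'bbbebb': ·  [P2 ends]
  n9 'e': b→10
  n10 'eb': c→11
  n11 'ebc': ·  [P3 ends]
  n12 'bc': ·  [P4 ends]

Failure links (BFS by depth):
  n1('b'): parent n0 fail=0; on 'b' 0 → fail=0;  out ∅∪∅=∅
  n4('d'): parent n0 fail=0; on 'd' 0 → fail=0;  out {1}∪∅={1}
  n9('e'): parent n0 fail=0; on 'e' 0 → fail=0;  out ∅∪∅=∅
  n2('bb'): parent n1 fail=0; on 'b' 0 → fail=1;  out ∅∪∅=∅
  n10('eb'): parent n9 fail=0; on 'b' 0 → fail=1;  out ∅∪∅=∅
  n12('bc'): parent n1 fail=0; on 'c' 0 → fail=0;  out {4}∪∅={4}
  n3('bbd'): parent n2 fail=1; on 'd' 1→0 → fail=4;  out {0}∪{1}={0,1}
  n5('bbb'): parent n2 fail=1; on 'b' 1 → fail=2;  out ∅∪∅=∅
  n11('ebc'): parent n10 fail=1; on 'c' 1 → fail=12;  out {3}∪{4}={3,4}
  n6('bbbe'): parent n5 fail=2; on 'e' 2→1→0 → fail=9;  out ∅∪∅=∅
  n7('bbbeb'): parent n6 fail=9; on 'b' 9 → fail=10;  out ∅∪∅=∅
  n8('bbbebb'): parent n7 fail=10; on 'b' 10→1 → fail=2;  out {2}∪∅={2}

Run:
[0] read 'a'  n0⇒n0
[1] read 'b'  n0⇒n1
[2] read 'b'  n1⇒n2
[3] read 'b'  n2⇒n5
[4] read 'e'  n5⇒n6
[5] read 'b'  n6⇒n7
[6] read 'b'  n7⇒n8  ** P2@[1:6]
[7] read 'b'  n8⇒n5 (via fail)
[8] read 'c'  n5⇒n12 (via fail)  ** P4@[7:8]
[9] read 'e'  n12⇒n9 (via fail)
[10] read 'e'  n9⇒n9 (via fail)
[11] read 'd'  n9⇒n4 (via fail)  ** P1@[11:11]
[12] read 'b'  n4⇒n1 (via fail)
[13] read 'e'  n1⇒n9 (via fail)
[14] read 'b'  n9⇒n10
[15] read 'b'  n10⇒n2 (via fail)
[16] read 'd'  n2⇒n3  ** P0@[14:16],P1@[16:16]
[17] read 'a'  n3⇒n0 (via fail)
[18] read 'c'  n0⇒n0
[19] read 'b'  n0⇒n1
[20] read 'c'  n1⇒n12  ** P4@[19:20]
[21] read 'b'  n12⇒n1 (via fail)
[22] read 'b'  n1⇒n2
[23] read 'd'  n2⇒n3  ** P0@[21:23],P1@[23:23]
[24] read 'b'  n3⇒n1 (via fail)
[25] read 'e'  n1⇒n9 (via fail)
[26] read 'e'  n9⇒n9 (via fail)
[27] read 'e'  n9⇒n9 (via fail)
[28] read 'b'  n9⇒n10
[29] read 'c'  n10⇒n11  ** P3@[27:29],P4@[28:29]
[30] read 'e'  n11⇒n9 (via fail)
[31] read 'b'  n9⇒n10
[32] read 'c'  n10⇒n11  ** P3@[30:32],P4@[31:32]
[33] read 'c'  n11⇒n0 (via fail)
[34] read 'b'  n0⇒n1
[35] read 'b'  n1⇒n2
[36] read 'b'  n2⇒n5
[37] read 'e'  n5⇒n6
[38] read 'b'  n6⇒n7
[39] read 'b'  n7⇒n8  ** P2@[34:39]
[40] read 'b'  n8⇒n5 (via fail)
[41] read 'e'  n5⇒n6
[42] read 'b'  n6⇒n7
[43] read 'c'  n7⇒n11 (via fail)  ** P3@[41:43],P4@[42:43]
[44] read 'e'  n11⇒n9 (via fail)
[45] read 'c'  n9⇒n0 (via fail)
[46] read 'd'  n0⇒n4  ** P1@[46:46]
[47] read 'c'  n4⇒n0 (via fail)
[48] read 'a'  n0⇒n0
[49] read 'e'  n0⇒n9
[50] read 'b'  n9⇒n10
[51] read 'c'  n10⇒n11  ** P3@[49:51],P4@[50:51]
[52] read 'd'  n11⇒n4 (via fail)  ** P1@[52:52]
[53] read 'a'  n4⇒n0 (via fail)
[54] read 'a'  n0⇒n0
[55] read 'd'  n0⇒n4  ** P1@[55:55]
[56] read 'b'  n4⇒n1 (via fail)
[57] read 'b'  n1⇒n2
[58] read 'b'  n2⇒n5
[59] read 'e'  n5⇒n6
[60] read 'b'  n6⇒n7
[61] read 'b'  n7⇒n8  ** P2@[56:61]
[62] read 'e'  n8⇒n9 (via fail)
[63] read 'b'  n9⇒n10
[64] read 'c'  n10⇒n11  ** P3@[62:64],P4@[63:64]
[65] read 'e'  n11⇒n9 (via fail)
[66] read 'b'  n9⇒n10
[67] read 'c'  n10⇒n11  ** P3@[65:67],P4@[66:67]
[68] read 'd'  n11⇒n4 (via fail)  ** P1@[68:68]
[69] read 'a'  n4⇒n0 (via fail)
[70] read 'b'  n0⇒n1
[71] read 'b'  n1⇒n2
[72] read 'b'  n2⇒n5
[73] read 'd'  n5⇒n3 (via fail)  ** P0@[71:73],P1@[73:73]
[74] read 'c'  n3⇒n0 (via fail)
[75] read 'e'  n0⇒n9
[76] read 'd'  n9⇒n4 (via fail)  ** P1@[76:76]
[77] read 'c'  n4⇒n0 (via fail)
[78] read 'b'  n0⇒n1

Result: [[6,2],[8,4],[11,1],[16,0],[16,1],[20,4],[23,0],[23,1],[29,3],[29,4],[32,3],[32,4],[39,2],[43,3],[43,4],[46,1],[51,3],[51,4],[52,1],[55,1],[61,2],[64,3],[64,4],[67,3],[67,4],[68,1],[73,0],[73,1],[76,1]]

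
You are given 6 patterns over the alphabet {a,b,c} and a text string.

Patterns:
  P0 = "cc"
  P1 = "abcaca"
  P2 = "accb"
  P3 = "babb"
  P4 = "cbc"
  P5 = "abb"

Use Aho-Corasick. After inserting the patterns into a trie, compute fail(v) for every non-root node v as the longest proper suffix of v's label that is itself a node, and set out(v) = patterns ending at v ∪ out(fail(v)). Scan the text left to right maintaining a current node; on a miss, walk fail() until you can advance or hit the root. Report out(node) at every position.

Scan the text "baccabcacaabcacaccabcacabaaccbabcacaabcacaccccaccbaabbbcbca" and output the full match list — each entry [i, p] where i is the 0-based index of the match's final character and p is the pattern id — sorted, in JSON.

Construct AC machine:
Trie nodes:
  0='ε' goto a→3 b→12 c→1
  1='c' goto b→16 c→2
  2='cc' goto ·  ←P0
  3='a' goto b→4 c→9
  4='ab' goto b→18 c→5
  5='abc' goto a→6
  6='abca' goto c→7
  7='abcac' goto a→8
  8='abcaca' goto ·  ←P1
  9='ac' goto c→10
  10='acc' goto b→11
  11='accb' goto ·  ←P2
  12='b' goto a→13
  13='ba' goto b→14
  14='bab' goto b→15
  15='babb' goto ·  ←P3
  16='cb' goto c→17
  17='cbc' goto ·  ←P4
  18='abb' goto ·  ←P5

Failure links (BFS by depth):
  fail(1) 'c': from fail(0)=0 chase 'c': 0 ⇒ 0;  out=∅∪out(0)=∅
  fail(3) 'a': from fail(0)=0 chase 'a': 0 ⇒ 0;  out=∅∪out(0)=∅
  fail(12) 'b': from fail(0)=0 chase 'b': 0 ⇒ 0;  out=∅∪out(0)=∅
  fail(2) 'cc': from fail(1)=0 chase 'c': 0 ⇒ 1;  out={0}∪out(1)={0}
  fail(4) 'ab': from fail(3)=0 chase 'b': 0 ⇒ 12;  out=∅∪out(12)=∅
  fail(9) 'ac': from fail(3)=0 chase 'c': 0 ⇒ 1;  out=∅∪out(1)=∅
  fail(13) 'ba': from fail(12)=0 chase 'a': 0 ⇒ 3;  out=∅∪out(3)=∅
  fail(16) 'cb': from fail(1)=0 chase 'b': 0 ⇒ 12;  out=∅∪out(12)=∅
  fail(5) 'abc': from fail(4)=12 chase 'c': 12→0 ⇒ 1;  out=∅∪out(1)=∅
  fail(10) 'acc': from fail(9)=1 chase 'c': 1 ⇒ 2;  out=∅∪out(2)={0}
  fail(14) 'bab': from fail(13)=3 chase 'b': 3 ⇒ 4;  out=∅∪out(4)=∅
  fail(17) 'cbc': from fail(16)=12 chase 'c': 12→0 ⇒ 1;  out={4}∪out(1)={4}
  fail(18) 'abb': from fail(4)=12 chase 'b': 12→0 ⇒ 12;  out={5}∪out(12)={5}
  fail(6) 'abca': from fail(5)=1 chase 'a': 1→0 ⇒ 3;  out=∅∪out(3)=∅
  fail(11) 'accb': from fail(10)=2 chase 'b': 2→1 ⇒ 16;  out={2}∪out(16)={2}
  fail(15) 'babb': from fail(14)=4 chase 'b': 4 ⇒ 18;  out={3}∪out(18)={3,5}
  fail(7) 'abcac': from fail(6)=3 chase 'c': 3 ⇒ 9;  out=∅∪out(9)=∅
  fail(8) 'abcaca': from fail(7)=9 chase 'a': 9→1→0 ⇒ 3;  out={1}∪out(3)={1}

Scan:
pos 0 'b': at 12
pos 1 'a': at 13
pos 2 'c': at 9 (via fail)
pos 3 'c': at 10  → match P0@[2:3]
pos 4 'a': at 3 (via fail)
pos 5 'b': at 4
pos 6 'c': at 5
pos 7 'a': at 6
pos 8 'c': at 7
pos 9 'a': at 8  → match P1@[4:9]
pos 10 'a': at 3 (via fail)
pos 11 'b': at 4
pos 12 'c': at 5
pos 13 'a': at 6
pos 14 'c': at 7
pos 15 'a': at 8  → match P1@[10:15]
pos 16 'c': at 9 (via fail)
pos 17 'c': at 10  → match P0@[16:17]
pos 18 'a': at 3 (via fail)
pos 19 'b': at 4
pos 20 'c': at 5
pos 21 'a': at 6
pos 22 'c': at 7
pos 23 'a': at 8  → match P1@[18:23]
pos 24 'b': at 4 (via fail)
pos 25 'a': at 13 (via fail)
pos 26 'a': at 3 (via fail)
pos 27 'c': at 9
pos 28 'c': at 10  → match P0@[27:28]
pos 29 'b': at 11  → match P2@[26:29]
pos 30 'a': at 13 (via fail)
pos 31 'b': at 14
pos 32 'c': at 5 (via fail)
pos 33 'a': at 6
pos 34 'c': at 7
pos 35 'a': at 8  → match P1@[30:35]
pos 36 'a': at 3 (via fail)
pos 37 'b': at 4
pos 38 'c': at 5
pos 39 'a': at 6
pos 40 'c': at 7
pos 41 'a': at 8  → match P1@[36:41]
pos 42 'c': at 9 (via fail)
pos 43 'c': at 10  → match P0@[42:43]
pos 44 'c': at 2 (via fail)  → match P0@[43:44]
pos 45 'c': at 2 (via fail)  → match P0@[44:45]
pos 46 'a': at 3 (via fail)
pos 47 'c': at 9
pos 48 'c': at 10  → match P0@[47:48]
pos 49 'b': at 11  → match P2@[46:49]
pos 50 'a': at 13 (via fail)
pos 51 'a': at 3 (via fail)
pos 52 'b': at 4
pos 53 'b': at 18  → match P5@[51:53]
pos 54 'b': at 12 (via fail)
pos 55 'c': at 1 (via fail)
pos 56 'b': at 16
pos 57 'c': at 17  → match P4@[55:57]
pos 58 'a': at 3 (via fail)

Result: [[3,0],[9,1],[15,1],[17,0],[23,1],[28,0],[29,2],[35,1],[41,1],[43,0],[44,0],[45,0],[48,0],[49,2],[53,5],[57,4]]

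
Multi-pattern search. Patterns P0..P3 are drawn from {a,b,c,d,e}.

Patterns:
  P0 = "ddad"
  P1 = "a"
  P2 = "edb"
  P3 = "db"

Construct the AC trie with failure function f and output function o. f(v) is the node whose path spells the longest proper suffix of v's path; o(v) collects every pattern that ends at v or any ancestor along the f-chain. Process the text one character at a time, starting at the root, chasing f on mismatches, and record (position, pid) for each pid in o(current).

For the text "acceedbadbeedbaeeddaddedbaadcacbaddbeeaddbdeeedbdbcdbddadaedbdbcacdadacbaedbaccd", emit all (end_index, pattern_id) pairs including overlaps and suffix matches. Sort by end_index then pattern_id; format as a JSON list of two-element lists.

Build automaton:
Trie (insert patterns):
  n0 'ε': a→5 d→1 e→6
  n1 'd': b→9 d→2
  n2 'dd': a→3
  n3 'dda': d→4
  n4 'ddad': ·  ←P0
  n5 'a': ·  ←P1
  n6 'e': d→7
  n7 'ed': b→8
  n8 'edb': ·  ←P2
  n9 'db': ·  ←P3

BFS fail/out derivation:
  fail(1) 'd': from fail(0)=0 chase 'd': 0 ⇒ 0;  out=∅∪out(0)=∅
  fail(5) 'a': from fail(0)=0 chase 'a': 0 ⇒ 0;  out={1}∪out(0)={1}
  fail(6) 'e': from fail(0)=0 chase 'e': 0 ⇒ 0;  out=∅∪out(0)=∅
  fail(2) 'dd': from fail(1)=0 chase 'd': 0 ⇒ 1;  out=∅∪out(1)=∅
  fail(7) 'ed': from fail(6)=0 chase 'd': 0 ⇒ 1;  out=∅∪out(1)=∅
  fail(9) 'db': from fail(1)=0 chase 'b': 0 ⇒ 0;  out={3}∪out(0)={3}
  fail(3) 'dda': from fail(2)=1 chase 'a': 1→0 ⇒ 5;  out=∅∪out(5)={1}
  fail(8) 'edb': from fail(7)=1 chase 'b': 1 ⇒ 9;  out={2}∪out(9)={2,3}
  fail(4) 'ddad': from fail(3)=5 chase 'd': 5→0 ⇒ 1;  out={0}∪out(1)={0}

Scan:
[0] read 'a'  n0⇒n5  emit P1@[0:0]
[1] read 'c'  n5⇒n0 (via fail)
[2] read 'c'  n0⇒n0
[3] read 'e'  n0⇒n6
[4] read 'e'  n6⇒n6 (via fail)
[5] read 'd'  n6⇒n7
[6] read 'b'  n7⇒n8  emit P2@[4:6],P3@[5:6]
[7] read 'a'  n8⇒n5 (via fail)  emit P1@[7:7]
[8] read 'd'  n5⇒n1 (via fail)
[9] read 'b'  n1⇒n9  emit P3@[8:9]
[10] read 'e'  n9⇒n6 (via fail)
[11] read 'e'  n6⇒n6 (via fail)
[12] read 'd'  n6⇒n7
[13] read 'b'  n7⇒n8  emit P2@[11:13],P3@[12:13]
[14] read 'a'  n8⇒n5 (via fail)  emit P1@[14:14]
[15] read 'e'  n5⇒n6 (via fail)
[16] read 'e'  n6⇒n6 (via fail)
[17] read 'd'  n6⇒n7
[18] read 'd'  n7⇒n2 (via fail)
[19] read 'a'  n2⇒n3  emit P1@[19:19]
[20] read 'd'  n3⇒n4  emit P0@[17:20]
[21] read 'd'  n4⇒n2 (via fail)
[22] read 'e'  n2⇒n6 (via fail)
[23] read 'd'  n6⇒n7
[24] read 'b'  n7⇒n8  emit P2@[22:24],P3@[23:24]
[25] read 'a'  n8⇒n5 (via fail)  emit P1@[25:25]
[26] read 'a'  n5⇒n5 (via fail)  emit P1@[26:26]
[27] read 'd'  n5⇒n1 (via fail)
[28] read 'c'  n1⇒n0 (via fail)
[29] read 'a'  n0⇒n5  emit P1@[29:29]
[30] read 'c'  n5⇒n0 (via fail)
[31] read 'b'  n0⇒n0
[32] read 'a'  n0⇒n5  emit P1@[32:32]
[33] read 'd'  n5⇒n1 (via fail)
[34] read 'd'  n1⇒n2
[35] read 'b'  n2⇒n9 (via fail)  emit P3@[34:35]
[36] read 'e'  n9⇒n6 (via fail)
[37] read 'e'  n6⇒n6 (via fail)
[38] read 'a'  n6⇒n5 (via fail)  emit P1@[38:38]
[39] read 'd'  n5⇒n1 (via fail)
[40] read 'd'  n1⇒n2
[41] read 'b'  n2⇒n9 (via fail)  emit P3@[40:41]
[42] read 'd'  n9⇒n1 (via fail)
[43] read 'e'  n1⇒n6 (via fail)
[44] read 'e'  n6⇒n6 (via fail)
[45] read 'e'  n6⇒n6 (via fail)
[46] read 'd'  n6⇒n7
[47] read 'b'  n7⇒n8  emit P2@[45:47],P3@[46:47]
[48] read 'd'  n8⇒n1 (via fail)
[49] read 'b'  n1⇒n9  emit P3@[48:49]
[50] read 'c'  n9⇒n0 (via fail)
[51] read 'd'  n0⇒n1
[52] read 'b'  n1⇒n9  emit P3@[51:52]
[53] read 'd'  n9⇒n1 (via fail)
[54] read 'd'  n1⇒n2
[55] read 'a'  n2⇒n3  emit P1@[55:55]
[56] read 'd'  n3⇒n4  emit P0@[53:56]
[57] read 'a'  n4⇒n5 (via fail)  emit P1@[57:57]
[58] read 'e'  n5⇒n6 (via fail)
[59] read 'd'  n6⇒n7
[60] read 'b'  n7⇒n8  emit P2@[58:60],P3@[59:60]
[61] read 'd'  n8⇒n1 (via fail)
[62] read 'b'  n1⇒n9  emit P3@[61:62]
[63] read 'c'  n9⇒n0 (via fail)
[64] read 'a'  n0⇒n5  emit P1@[64:64]
[65] read 'c'  n5⇒n0 (via fail)
[66] read 'd'  n0⇒n1
[67] read 'a'  n1⇒n5 (via fail)  emit P1@[67:67]
[68] read 'd'  n5⇒n1 (via fail)
[69] read 'a'  n1⇒n5 (via fail)  emit P1@[69:69]
[70] read 'c'  n5⇒n0 (via fail)
[71] read 'b'  n0⇒n0
[72] read 'a'  n0⇒n5  emit P1@[72:72]
[73] read 'e'  n5⇒n6 (via fail)
[74] read 'd'  n6⇒n7
[75] read 'b'  n7⇒n8  emit P2@[73:75],P3@[74:75]
[76] read 'a'  n8⇒n5 (via fail)  emit P1@[76:76]
[77] read 'c'  n5⇒n0 (via fail)
[78] read 'c'  n0⇒n0
[79] read 'd'  n0⇒n1

All matches (sorted): [[0,1],[6,2],[6,3],[7,1],[9,3],[13,2],[13,3],[14,1],[19,1],[20,0],[24,2],[24,3],[25,1],[26,1],[29,1],[32,1],[35,3],[38,1],[41,3],[47,2],[47,3],[49,3],[52,3],[55,1],[56,0],[57,1],[60,2],[60,3],[62,3],[64,1],[67,1],[69,1],[72,1],[75,2],[75,3],[76,1]]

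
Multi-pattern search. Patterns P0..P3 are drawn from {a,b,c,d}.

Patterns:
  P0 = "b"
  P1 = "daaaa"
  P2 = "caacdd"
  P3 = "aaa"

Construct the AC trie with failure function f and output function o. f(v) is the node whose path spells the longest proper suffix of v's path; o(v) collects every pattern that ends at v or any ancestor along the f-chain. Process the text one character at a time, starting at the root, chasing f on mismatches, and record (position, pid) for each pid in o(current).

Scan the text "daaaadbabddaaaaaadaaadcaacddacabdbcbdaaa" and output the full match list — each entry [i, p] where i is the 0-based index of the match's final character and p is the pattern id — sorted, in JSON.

Construct AC machine:
Trie nodes:
  n0 'ε': a→13 b→1 c→7 d→2
  n1 'b': ·  [P0 ends]
  n2 'd': a→3
  n3 'da': a→4
  n4 'daa': a→5
  n5 'daaa': a→6
  n6 'daaaa': ·  [P1 ends]
  n7 'c': a→8
  n8 'ca': a→9
  n9 'caa': c→10
  n10 'caac': d→11
  n11 'caacd': d→12
  n12 'caacdd': ·  [P2 ends]
  n13 'a': a→14
  n14 'aa': a→15
  n15 'aaa': ·  [P3 ends]

Failure links (BFS by depth):
  fail(1) 'b': from fail(0)=0 chase 'b': 0 ⇒ 0;  out={0}∪out(0)={0}
  fail(2) 'd': from fail(0)=0 chase 'd': 0 ⇒ 0;  out=∅∪out(0)=∅
  fail(7) 'c': from fail(0)=0 chase 'c': 0 ⇒ 0;  out=∅∪out(0)=∅
  fail(13) 'a': from fail(0)=0 chase 'a': 0 ⇒ 0;  out=∅∪out(0)=∅
  fail(3) 'da': from fail(2)=0 chase 'a': 0 ⇒ 13;  out=∅∪out(13)=∅
  fail(8) 'ca': from fail(7)=0 chase 'a': 0 ⇒ 13;  out=∅∪out(13)=∅
  fail(14) 'aa': from fail(13)=0 chase 'a': 0 ⇒ 13;  out=∅∪out(13)=∅
  fail(4) 'daa': from fail(3)=13 chase 'a': 13 ⇒ 14;  out=∅∪out(14)=∅
  fail(9) 'caa': from fail(8)=13 chase 'a': 13 ⇒ 14;  out=∅∪out(14)=∅
  fail(15) 'aaa': from fail(14)=13 chase 'a': 13 ⇒ 14;  out={3}∪out(14)={3}
  fail(5) 'daaa': from fail(4)=14 chase 'a': 14 ⇒ 15;  out=∅∪out(15)={3}
  fail(10) 'caac': from fail(9)=14 chase 'c': 14→13→0 ⇒ 7;  out=∅∪out(7)=∅
  fail(6) 'daaaa': from fail(5)=15 chase 'a': 15→14 ⇒ 15;  out={1}∪out(15)={1,3}
  fail(11) 'caacd': from fail(10)=7 chase 'd': 7→0 ⇒ 2;  out=∅∪out(2)=∅
  fail(12) 'caacdd': from fail(11)=2 chase 'd': 2→0 ⇒ 2;  out={2}∪out(2)={2}

Text stream:
[0] read 'd'  n0⇒n2
[1] read 'a'  n2⇒n3
[2] read 'a'  n3⇒n4
[3] read 'a'  n4⇒n5  emit P3@[1:3]
[4] read 'a'  n5⇒n6  emit P1@[0:4],P3@[2:4]
[5] read 'd'  n6⇒n2 ·f
[6] read 'b'  n2⇒n1 ·f  emit P0@[6:6]
[7] read 'a'  n1⇒n13 ·f
[8] read 'b'  n13⇒n1 ·f  emit P0@[8:8]
[9] read 'd'  n1⇒n2 ·f
[10] read 'd'  n2⇒n2 ·f
[11] read 'a'  n2⇒n3
[12] read 'a'  n3⇒n4
[13] read 'a'  n4⇒n5  emit P3@[11:13]
[14] read 'a'  n5⇒n6  emit P1@[10:14],P3@[12:14]
[15] read 'a'  n6⇒n15 ·f  emit P3@[13:15]
[16] read 'a'  n15⇒n15 ·f  emit P3@[14:16]
[17] read 'd'  n15⇒n2 ·f
[18] read 'a'  n2⇒n3
[19] read 'a'  n3⇒n4
[20] read 'a'  n4⇒n5  emit P3@[18:20]
[21] read 'd'  n5⇒n2 ·f
[22] read 'c'  n2⇒n7 ·f
[23] read 'a'  n7⇒n8
[24] read 'a'  n8⇒n9
[25] read 'c'  n9⇒n10
[26] read 'd'  n10⇒n11
[27] read 'd'  n11⇒n12  emit P2@[22:27]
[28] read 'a'  n12⇒n3 ·f
[29] read 'c'  n3⇒n7 ·f
[30] read 'a'  n7⇒n8
[31] read 'b'  n8⇒n1 ·f  emit P0@[31:31]
[32] read 'd'  n1⇒n2 ·f
[33] read 'b'  n2⇒n1 ·f  emit P0@[33:33]
[34] read 'c'  n1⇒n7 ·f
[35] read 'b'  n7⇒n1 ·f  emit P0@[35:35]
[36] read 'd'  n1⇒n2 ·f
[37] read 'a'  n2⇒n3
[38] read 'a'  n3⇒n4
[39] read 'a'  n4⇒n5  emit P3@[37:39]

Result: [[3,3],[4,1],[4,3],[6,0],[8,0],[13,3],[14,1],[14,3],[15,3],[16,3],[20,3],[27,2],[31,0],[33,0],[35,0],[39,3]]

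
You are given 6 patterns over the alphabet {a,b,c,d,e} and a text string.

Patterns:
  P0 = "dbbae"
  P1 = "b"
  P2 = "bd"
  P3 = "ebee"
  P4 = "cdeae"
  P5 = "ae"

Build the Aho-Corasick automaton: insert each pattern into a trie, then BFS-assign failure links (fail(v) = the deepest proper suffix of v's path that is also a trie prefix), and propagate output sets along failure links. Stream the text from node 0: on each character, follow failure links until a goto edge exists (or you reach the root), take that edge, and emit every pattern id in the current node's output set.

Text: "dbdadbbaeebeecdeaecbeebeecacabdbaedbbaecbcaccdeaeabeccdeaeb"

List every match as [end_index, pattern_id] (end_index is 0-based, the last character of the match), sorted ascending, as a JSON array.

Build:
Trie (insert patterns):
  n0 'ε': a→17 b→6 c→12 d→1 e→8
  n1 'd': b→2
  n2 'db': b→3
  n3 'dbb': a→4
  n4 'dbba': e→5
  n5 'dbbae': ·  [P0 ends]
  n6 'b': d→7  [P1 ends]
  n7 'bd': ·  [P2 ends]
  n8 'e': b→9
  n9 'eb': e→10
  n10 'ebe': e→11
  n11 'ebee': ·  [P3 ends]
  n12 'c': d→13
  n13 'cd': e→14
  n14 'cde': a→15
  n15 'cdea': e→16
  n16 'cdeae': ·  [P4 ends]
  n17 'a': e→18
  n18 'ae': ·  [P5 ends]

Failure links (BFS by depth):
  fail(1) 'd': from fail(0)=0 chase 'd': 0 ⇒ 0;  out=∅∪out(0)=∅
  fail(6) 'b': from fail(0)=0 chase 'b': 0 ⇒ 0;  out={1}∪out(0)={1}
  fail(8) 'e': from fail(0)=0 chase 'e': 0 ⇒ 0;  out=∅∪out(0)=∅
  fail(12) 'c': from fail(0)=0 chase 'c': 0 ⇒ 0;  out=∅∪out(0)=∅
  fail(17) 'a': from fail(0)=0 chase 'a': 0 ⇒ 0;  out=∅∪out(0)=∅
  fail(2) 'db': from fail(1)=0 chase 'b': 0 ⇒ 6;  out=∅∪out(6)={1}
  fail(7) 'bd': from fail(6)=0 chase 'd': 0 ⇒ 1;  out={2}∪out(1)={2}
  fail(9) 'eb': from fail(8)=0 chase 'b': 0 ⇒ 6;  out=∅∪out(6)={1}
  fail(13) 'cd': from fail(12)=0 chase 'd': 0 ⇒ 1;  out=∅∪out(1)=∅
  fail(18) 'ae': from fail(17)=0 chase 'e': 0 ⇒ 8;  out={5}∪out(8)={5}
  fail(3) 'dbb': from fail(2)=6 chase 'b': 6→0 ⇒ 6;  out=∅∪out(6)={1}
  fail(10) 'ebe': from fail(9)=6 chase 'e': 6→0 ⇒ 8;  out=∅∪out(8)=∅
  fail(14) 'cde': from fail(13)=1 chase 'e': 1→0 ⇒ 8;  out=∅∪out(8)=∅
  fail(4) 'dbba': from fail(3)=6 chase 'a': 6→0 ⇒ 17;  out=∅∪out(17)=∅
  fail(11) 'ebee': from fail(10)=8 chase 'e': 8→0 ⇒ 8;  out={3}∪out(8)={3}
  fail(15) 'cdea': from fail(14)=8 chase 'a': 8→0 ⇒ 17;  out=∅∪out(17)=∅
  fail(5) 'dbbae': from fail(4)=17 chase 'e': 17 ⇒ 18;  out={0}∪out(18)={0,5}
  fail(16) 'cdeae': from fail(15)=17 chase 'e': 17 ⇒ 18;  out={4}∪out(18)={4,5}

Run:
pos 0 'd': at 1
pos 1 'b': at 2  emit P1@[1:1]
pos 2 'd': at 7 ·f  emit P2@[1:2]
pos 3 'a': at 17 ·f
pos 4 'd': at 1 ·f
pos 5 'b': at 2  emit P1@[5:5]
pos 6 'b': at 3  emit P1@[6:6]
pos 7 'a': at 4
pos 8 'e': at 5  emit P0@[4:8],P5@[7:8]
pos 9 'e': at 8 ·f
pos 10 'b': at 9  emit P1@[10:10]
pos 11 'e': at 10
pos 12 'e': at 11  emit P3@[9:12]
pos 13 'c': at 12 ·f
pos 14 'd': at 13
pos 15 'e': at 14
pos 16 'a': at 15
pos 17 'e': at 16  emit P4@[13:17],P5@[16:17]
pos 18 'c': at 12 ·f
pos 19 'b': at 6 ·f  emit P1@[19:19]
pos 20 'e': at 8 ·f
pos 21 'e': at 8 ·f
pos 22 'b': at 9  emit P1@[22:22]
pos 23 'e': at 10
pos 24 'e': at 11  emit P3@[21:24]
pos 25 'c': at 12 ·f
pos 26 'a': at 17 ·f
pos 27 'c': at 12 ·f
pos 28 'a': at 17 ·f
pos 29 'b': at 6 ·f  emit P1@[29:29]
pos 30 'd': at 7  emit P2@[29:30]
pos 31 'b': at 2 ·f  emit P1@[31:31]
pos 32 'a': at 17 ·f
pos 33 'e': at 18  emit P5@[32:33]
pos 34 'd': at 1 ·f
pos 35 'b': at 2  emit P1@[35:35]
pos 36 'b': at 3  emit P1@[36:36]
pos 37 'a': at 4
pos 38 'e': at 5  emit P0@[34:38],P5@[37:38]
pos 39 'c': at 12 ·f
pos 40 'b': at 6 ·f  emit P1@[40:40]
pos 41 'c': at 12 ·f
pos 42 'a': at 17 ·f
pos 43 'c': at 12 ·f
pos 44 'c': at 12 ·f
pos 45 'd': at 13
pos 46 'e': at 14
pos 47 'a': at 15
pos 48 'e': at 16  emit P4@[44:48],P5@[47:48]
pos 49 'a': at 17 ·f
pos 50 'b': at 6 ·f  emit P1@[50:50]
pos 51 'e': at 8 ·f
pos 52 'c': at 12 ·f
pos 53 'c': at 12 ·f
pos 54 'd': at 13
pos 55 'e': at 14
pos 56 'a': at 15
pos 57 'e': at 16  emit P4@[53:57],P5@[56:57]
pos 58 'b': at 9 ·f  emit P1@[58:58]

All matches (sorted): [[1,1],[2,2],[5,1],[6,1],[8,0],[8,5],[10,1],[12,3],[17,4],[17,5],[19,1],[22,1],[24,3],[29,1],[30,2],[31,1],[33,5],[35,1],[36,1],[38,0],[38,5],[40,1],[48,4],[48,5],[50,1],[57,4],[57,5],[58,1]]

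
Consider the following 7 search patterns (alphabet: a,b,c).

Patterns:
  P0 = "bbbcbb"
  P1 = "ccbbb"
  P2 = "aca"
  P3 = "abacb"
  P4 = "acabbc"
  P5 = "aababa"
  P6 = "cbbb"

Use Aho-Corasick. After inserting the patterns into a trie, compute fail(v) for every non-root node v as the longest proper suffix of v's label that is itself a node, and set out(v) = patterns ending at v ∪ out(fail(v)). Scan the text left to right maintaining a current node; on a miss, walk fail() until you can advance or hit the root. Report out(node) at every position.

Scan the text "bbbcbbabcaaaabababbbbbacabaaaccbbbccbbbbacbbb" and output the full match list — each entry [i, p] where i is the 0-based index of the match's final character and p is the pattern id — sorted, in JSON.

Build:
Trie (insert patterns):
  n0 'ε': a→12 b→1 c→7
  n1 'b': b→2
  n2 'bb': b→3
  n3 'bbb': c→4
  n4 'bbbc': b→5
  n5 'bbbcb': b→6
  n6 'bbbcbb': ·  [P0 ends]
  n7 'c': b→27 c→8
  n8 'cc': b→9
  n9 'ccb': b→10
  n10 'ccbb': b→11
  n11 'ccbbb': ·  [P1 ends]
  n12 'a': a→22 b→15 c→13
  n13 'ac': a→14
  n14 'aca': b→19  [P2 ends]
  n15 'ab': a→16
  n16 'aba': c→17
  n17 'abac': b→18
  n18 'abacb': ·  [P3 ends]
  n19 'acab': b→20
  n20 'acabb': c→21
  n21 'acabbc': ·  [P4 ends]
  n22 'aa': b→23
  n23 'aab': a→24
  n24 'aaba': b→25
  n25 'aabab': a→26
  n26 'aababa': ·  [P5 ends]
  n27 'cb': b→28
  n28 'cbb': b→29
  n29 'cbbb': ·  [P6 ends]

Failure links (BFS by depth):
  fail(1) 'b': from fail(0)=0 chase 'b': 0 ⇒ 0;  out=∅∪out(0)=∅
  fail(7) 'c': from fail(0)=0 chase 'c': 0 ⇒ 0;  out=∅∪out(0)=∅
  fail(12) 'a': from fail(0)=0 chase 'a': 0 ⇒ 0;  out=∅∪out(0)=∅
  fail(2) 'bb': from fail(1)=0 chase 'b': 0 ⇒ 1;  out=∅∪out(1)=∅
  fail(8) 'cc': from fail(7)=0 chase 'c': 0 ⇒ 7;  out=∅∪out(7)=∅
  fail(13) 'ac': from fail(12)=0 chase 'c': 0 ⇒ 7;  out=∅∪out(7)=∅
  fail(15) 'ab': from fail(12)=0 chase 'b': 0 ⇒ 1;  out=∅∪out(1)=∅
  fail(22) 'aa': from fail(12)=0 chase 'a': 0 ⇒ 12;  out=∅∪out(12)=∅
  fail(27) 'cb': from fail(7)=0 chase 'b': 0 ⇒ 1;  out=∅∪out(1)=∅
  fail(3) 'bbb': from fail(2)=1 chase 'b': 1 ⇒ 2;  out=∅∪out(2)=∅
  fail(9) 'ccb': from fail(8)=7 chase 'b': 7 ⇒ 27;  out=∅∪out(27)=∅
  fail(14) 'aca': from fail(13)=7 chase 'a': 7→0 ⇒ 12;  out={2}∪out(12)={2}
  fail(16) 'aba': from fail(15)=1 chase 'a': 1→0 ⇒ 12;  out=∅∪out(12)=∅
  fail(23) 'aab': from fail(22)=12 chase 'b': 12 ⇒ 15;  out=∅∪out(15)=∅
  fail(28) 'cbb': from fail(27)=1 chase 'b': 1 ⇒ 2;  out=∅∪out(2)=∅
  fail(4) 'bbbc': from fail(3)=2 chase 'c': 2→1→0 ⇒ 7;  out=∅∪out(7)=∅
  fail(10) 'ccbb': from fail(9)=27 chase 'b': 27 ⇒ 28;  out=∅∪out(28)=∅
  fail(17) 'abac': from fail(16)=12 chase 'c': 12 ⇒ 13;  out=∅∪out(13)=∅
  fail(19) 'acab': from fail(14)=12 chase 'b': 12 ⇒ 15;  out=∅∪out(15)=∅
  fail(24) 'aaba': from fail(23)=15 chase 'a': 15 ⇒ 16;  out=∅∪out(16)=∅
  fail(29) 'cbbb': from fail(28)=2 chase 'b': 2 ⇒ 3;  out={6}∪out(3)={6}
  fail(5) 'bbbcb': from fail(4)=7 chase 'b': 7 ⇒ 27;  out=∅∪out(27)=∅
  fail(11) 'ccbbb': from fail(10)=28 chase 'b': 28 ⇒ 29;  out={1}∪out(29)={1,6}
  fail(18) 'abacb': from fail(17)=13 chase 'b': 13→7 ⇒ 27;  out={3}∪out(27)={3}
  fail(20) 'acabb': from fail(19)=15 chase 'b': 15→1 ⇒ 2;  out=∅∪out(2)=∅
  fail(25) 'aabab': from fail(24)=16 chase 'b': 16→12 ⇒ 15;  out=∅∪out(15)=∅
  fail(6) 'bbbcbb': from fail(5)=27 chase 'b': 27 ⇒ 28;  out={0}∪out(28)={0}
  fail(21) 'acabbc': from fail(20)=2 chase 'c': 2→1→0 ⇒ 7;  out={4}∪out(7)={4}
  fail(26) 'aababa': from fail(25)=15 chase 'a': 15 ⇒ 16;  out={5}∪out(16)={5}

Text stream:
i=0 'b': node 0→1
i=1 'b': node 1→2
i=2 'b': node 2→3
i=3 'c': node 3→4
i=4 'b': node 4→5
i=5 'b': node 5→6  ** P0@[0:5]
i=6 'a': node 6→12 (via fail)
i=7 'b': node 12→15
i=8 'c': node 15→7 (via fail)
i=9 'a': node 7→12 (via fail)
i=10 'a': node 12→22
i=11 'a': node 22→22 (via fail)
i=12 'a': node 22→22 (via fail)
i=13 'b': node 22→23
i=14 'a': node 23→24
i=15 'b': node 24→25
i=16 'a': node 25→26  ** P5@[11:16]
i=17 'b': node 26→15 (via fail)
i=18 'b': node 15→2 (via fail)
i=19 'b': node 2→3
i=20 'b': node 3→3 (via fail)
i=21 'b': node 3→3 (via fail)
i=22 'a': node 3→12 (via fail)
i=23 'c': node 12→13
i=24 'a': node 13→14  ** P2@[22:24]
i=25 'b': node 14→19
i=26 'a': node 19→16 (via fail)
i=27 'a': node 16→22 (via fail)
i=28 'a': node 22→22 (via fail)
i=29 'c': node 22→13 (via fail)
i=30 'c': node 13→8 (via fail)
i=31 'b': node 8→9
i=32 'b': node 9→10
i=33 'b': node 10→11  ** P1@[29:33],P6@[30:33]
i=34 'c': node 11→4 (via fail)
i=35 'c': node 4→8 (via fail)
i=36 'b': node 8→9
i=37 'b': node 9→10
i=38 'b': node 10→11  ** P1@[34:38],P6@[35:38]
i=39 'b': node 11→3 (via fail)
i=40 'a': node 3→12 (via fail)
i=41 'c': node 12→13
i=42 'b': node 13→27 (via fail)
i=43 'b': node 27→28
i=44 'b': node 28→29  ** P6@[41:44]

Result: [[5,0],[16,5],[24,2],[33,1],[33,6],[38,1],[38,6],[44,6]]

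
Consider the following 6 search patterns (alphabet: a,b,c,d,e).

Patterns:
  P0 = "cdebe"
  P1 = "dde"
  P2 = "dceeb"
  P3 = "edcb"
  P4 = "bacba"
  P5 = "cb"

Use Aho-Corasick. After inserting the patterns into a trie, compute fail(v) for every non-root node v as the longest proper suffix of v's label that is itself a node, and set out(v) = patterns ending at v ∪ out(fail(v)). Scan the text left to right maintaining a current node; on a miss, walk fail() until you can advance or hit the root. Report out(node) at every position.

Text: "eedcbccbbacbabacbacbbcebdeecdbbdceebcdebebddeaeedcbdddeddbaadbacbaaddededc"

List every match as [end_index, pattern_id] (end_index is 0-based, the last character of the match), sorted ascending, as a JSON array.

Build automaton:
Trie (insert patterns):
  0='ε' goto b→17 c→1 d→6 e→13
  1='c' goto b→22 d→2
  2='cd' goto e→3
  3='cde' goto b→4
  4='cdeb' goto e→5
  5='cdebe' goto ·  [P0 ends]
  6='d' goto c→9 d→7
  7='dd' goto e→8
  8='dde' goto ·  [P1 ends]
  9='dc' goto e→10
  10='dce' goto e→11
  11='dcee' goto b→12
  12='dceeb' goto ·  [P2 ends]
  13='e' goto d→14
  14='ed' goto c→15
  15='edc' goto b→16
  16='edcb' goto ·  [P3 ends]
  17='b' goto a→18
  18='ba' goto c→19
  19='bac' goto b→20
  20='bacb' goto a→21
  21='bacba' goto ·  [P4 ends]
  22='cb' goto ·  [P5 ends]

Failure links (BFS by depth):
  n1('c'): parent n0 fail=0; on 'c' 0 → fail=0;  out ∅∪∅=∅
  n6('d'): parent n0 fail=0; on 'd' 0 → fail=0;  out ∅∪∅=∅
  n13('e'): parent n0 fail=0; on 'e' 0 → fail=0;  out ∅∪∅=∅
  n17('b'): parent n0 fail=0; on 'b' 0 → fail=0;  out ∅∪∅=∅
  n2('cd'): parent n1 fail=0; on 'd' 0 → fail=6;  out ∅∪∅=∅
  n7('dd'): parent n6 fail=0; on 'd' 0 → fail=6;  out ∅∪∅=∅
  n9('dc'): parent n6 fail=0; on 'c' 0 → fail=1;  out ∅∪∅=∅
  n14('ed'): parent n13 fail=0; on 'd' 0 → fail=6;  out ∅∪∅=∅
  n18('ba'): parent n17 fail=0; on 'a' 0 → fail=0;  out ∅∪∅=∅
  n22('cb'): parent n1 fail=0; on 'b' 0 → fail=17;  out {5}∪∅={5}
  n3('cde'): parent n2 fail=6; on 'e' 6→0 → fail=13;  out ∅∪∅=∅
  n8('dde'): parent n7 fail=6; on 'e' 6→0 → fail=13;  out {1}∪∅={1}
  n10('dce'): parent n9 fail=1; on 'e' 1→0 → fail=13;  out ∅∪∅=∅
  n15('edc'): parent n14 fail=6; on 'c' 6 → fail=9;  out ∅∪∅=∅
  n19('bac'): parent n18 fail=0; on 'c' 0 → fail=1;  out ∅∪∅=∅
  n4('cdeb'): parent n3 fail=13; on 'b' 13→0 → fail=17;  out ∅∪∅=∅
  n11('dcee'): parent n10 fail=13; on 'e' 13→0 → fail=13;  out ∅∪∅=∅
  n16('edcb'): parent n15 fail=9; on 'b' 9→1 → fail=22;  out {3}∪{5}={3,5}
  n20('bacb'): parent n19 fail=1; on 'b' 1 → fail=22;  out ∅∪{5}={5}
  n5('cdebe'): parent n4 fail=17; on 'e' 17→0 → fail=13;  out {0}∪∅={0}
  n12('dceeb'): parent n11 fail=13; on 'b' 13→0 → fail=17;  out {2}∪∅={2}
  n21('bacba'): parent n20 fail=22; on 'a' 22→17 → fail=18;  out {4}∪∅={4}

Text stream:
pos 0 'e': at 13
pos 1 'e': at 13 ·f
pos 2 'd': at 14
pos 3 'c': at 15
pos 4 'b': at 16  emit P3@[1:4],P5@[3:4]
pos 5 'c': at 1 ·f
pos 6 'c': at 1 ·f
pos 7 'b': at 22  emit P5@[6:7]
pos 8 'b': at 17 ·f
pos 9 'a': at 18
pos 10 'c': at 19
pos 11 'b': at 20  emit P5@[10:11]
pos 12 'a': at 21  emit P4@[8:12]
pos 13 'b': at 17 ·f
pos 14 'a': at 18
pos 15 'c': at 19
pos 16 'b': at 20  emit P5@[15:16]
pos 17 'a': at 21  emit P4@[13:17]
pos 18 'c': at 19 ·f
pos 19 'b': at 20  emit P5@[18:19]
pos 20 'b': at 17 ·f
pos 21 'c': at 1 ·f
pos 22 'e': at 13 ·f
pos 23 'b': at 17 ·f
pos 24 'd': at 6 ·f
pos 25 'e': at 13 ·f
pos 26 'e': at 13 ·f
pos 27 'c': at 1 ·f
pos 28 'd': at 2
pos 29 'b': at 17 ·f
pos 30 'b': at 17 ·f
pos 31 'd': at 6 ·f
pos 32 'c': at 9
pos 33 'e': at 10
pos 34 'e': at 11
pos 35 'b': at 12  emit P2@[31:35]
pos 36 'c': at 1 ·f
pos 37 'd': at 2
pos 38 'e': at 3
pos 39 'b': at 4
pos 40 'e': at 5  emit P0@[36:40]
pos 41 'b': at 17 ·f
pos 42 'd': at 6 ·f
pos 43 'd': at 7
pos 44 'e': at 8  emit P1@[42:44]
pos 45 'a': at 0 ·f
pos 46 'e': at 13
pos 47 'e': at 13 ·f
pos 48 'd': at 14
pos 49 'c': at 15
pos 50 'b': at 16  emit P3@[47:50],P5@[49:50]
pos 51 'd': at 6 ·f
pos 52 'd': at 7
pos 53 'd': at 7 ·f
pos 54 'e': at 8  emit P1@[52:54]
pos 55 'd': at 14 ·f
pos 56 'd': at 7 ·f
pos 57 'b': at 17 ·f
pos 58 'a': at 18
pos 59 'a': at 0 ·f
pos 60 'd': at 6
pos 61 'b': at 17 ·f
pos 62 'a': at 18
pos 63 'c': at 19
pos 64 'b': at 20  emit P5@[63:64]
pos 65 'a': at 21  emit P4@[61:65]
pos 66 'a': at 0 ·f
pos 67 'd': at 6
pos 68 'd': at 7
pos 69 'e': at 8  emit P1@[67:69]
pos 70 'd': at 14 ·f
pos 71 'e': at 13 ·f
pos 72 'd': at 14
pos 73 'c': at 15

Result: [[4,3],[4,5],[7,5],[11,5],[12,4],[16,5],[17,4],[19,5],[35,2],[40,0],[44,1],[50,3],[50,5],[54,1],[64,5],[65,4],[69,1]]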